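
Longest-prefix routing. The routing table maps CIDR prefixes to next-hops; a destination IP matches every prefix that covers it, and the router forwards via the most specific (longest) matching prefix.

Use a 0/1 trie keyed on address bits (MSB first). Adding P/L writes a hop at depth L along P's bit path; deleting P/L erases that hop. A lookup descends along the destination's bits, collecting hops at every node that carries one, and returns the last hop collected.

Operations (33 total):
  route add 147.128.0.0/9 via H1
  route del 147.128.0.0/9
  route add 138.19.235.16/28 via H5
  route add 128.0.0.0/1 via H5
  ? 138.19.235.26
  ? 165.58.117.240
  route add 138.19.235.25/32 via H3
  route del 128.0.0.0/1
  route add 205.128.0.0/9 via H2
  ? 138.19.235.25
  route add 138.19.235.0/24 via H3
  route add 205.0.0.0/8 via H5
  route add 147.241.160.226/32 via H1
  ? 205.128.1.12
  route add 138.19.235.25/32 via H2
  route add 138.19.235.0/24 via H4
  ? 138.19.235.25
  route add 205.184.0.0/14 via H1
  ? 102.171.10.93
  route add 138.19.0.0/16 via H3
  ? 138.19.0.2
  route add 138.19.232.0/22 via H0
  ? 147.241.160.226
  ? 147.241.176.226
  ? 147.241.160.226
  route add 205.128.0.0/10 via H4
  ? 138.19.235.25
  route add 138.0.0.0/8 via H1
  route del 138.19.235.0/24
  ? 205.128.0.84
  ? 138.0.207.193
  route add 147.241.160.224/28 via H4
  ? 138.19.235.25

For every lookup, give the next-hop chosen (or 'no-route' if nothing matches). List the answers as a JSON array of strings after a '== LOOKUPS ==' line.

Apply in order:
  add 147.128.0.0/9 -> H1 at depth 9
  - 147.128.0.0/9 clear@9
  add 138.19.235.16/28 -> H5 at depth 28
  add 128.0.0.0/1 -> H5 at depth 1
  Q 138.19.235.26: descend 1000101000010011111010110001 ; hops seen [H5,H5] ; pick H5
  Q 165.58.117.240: descend 10 ; hops seen [H5] ; pick H5
  add 138.19.235.25/32 -> H3 at depth 32
  - 128.0.0.0/1 clear@1
  add 205.128.0.0/9 -> H2 at depth 9
  Q 138.19.235.25: descend 10001010000100111110101100011001 ; hops seen [H5,H3] ; pick H3
  add 138.19.235.0/24 -> H3 at depth 24
  add 205.0.0.0/8 -> H5 at depth 8
  add 147.241.160.226/32 -> H1 at depth 32
  Q 205.128.1.12: descend 110011011 ; hops seen [H5,H2] ; pick H2
  add 138.19.235.25/32 -> H2 at depth 32
  add 138.19.235.0/24 -> H4 at depth 24
  Q 138.19.235.25: descend 10001010000100111110101100011001 ; hops seen [H4,H5,H2] ; pick H2
  add 205.184.0.0/14 -> H1 at depth 14
  Q 102.171.10.93: descend ε ; hops seen [∅] ; pick no-route
  add 138.19.0.0/16 -> H3 at depth 16
  Q 138.19.0.2: descend 1000101000010011 ; hops seen [H3] ; pick H3
  add 138.19.232.0/22 -> H0 at depth 22
  Q 147.241.160.226: descend 10010011111100011010000011100010 ; hops seen [H1] ; pick H1
  Q 147.241.176.226: descend 1001001111110001101 ; hops seen [∅] ; pick no-route
  Q 147.241.160.226: descend 10010011111100011010000011100010 ; hops seen [H1] ; pick H1
  add 205.128.0.0/10 -> H4 at depth 10
  Q 138.19.235.25: descend 10001010000100111110101100011001 ; hops seen [H3,H0,H4,H5,H2] ; pick H2
  add 138.0.0.0/8 -> H1 at depth 8
  - 138.19.235.0/24 clear@24
  Q 205.128.0.84: descend 1100110110 ; hops seen [H5,H2,H4] ; pick H4
  Q 138.0.207.193: descend 10001010000 ; hops seen [H1] ; pick H1
  add 147.241.160.224/28 -> H4 at depth 28
  Q 138.19.235.25: descend 10001010000100111110101100011001 ; hops seen [H1,H3,H0,H5,H2] ; pick H2

== LOOKUPS ==
["H5","H5","H3","H2","H2","no-route","H3","H1","no-route","H1","H2","H4","H1","H2"]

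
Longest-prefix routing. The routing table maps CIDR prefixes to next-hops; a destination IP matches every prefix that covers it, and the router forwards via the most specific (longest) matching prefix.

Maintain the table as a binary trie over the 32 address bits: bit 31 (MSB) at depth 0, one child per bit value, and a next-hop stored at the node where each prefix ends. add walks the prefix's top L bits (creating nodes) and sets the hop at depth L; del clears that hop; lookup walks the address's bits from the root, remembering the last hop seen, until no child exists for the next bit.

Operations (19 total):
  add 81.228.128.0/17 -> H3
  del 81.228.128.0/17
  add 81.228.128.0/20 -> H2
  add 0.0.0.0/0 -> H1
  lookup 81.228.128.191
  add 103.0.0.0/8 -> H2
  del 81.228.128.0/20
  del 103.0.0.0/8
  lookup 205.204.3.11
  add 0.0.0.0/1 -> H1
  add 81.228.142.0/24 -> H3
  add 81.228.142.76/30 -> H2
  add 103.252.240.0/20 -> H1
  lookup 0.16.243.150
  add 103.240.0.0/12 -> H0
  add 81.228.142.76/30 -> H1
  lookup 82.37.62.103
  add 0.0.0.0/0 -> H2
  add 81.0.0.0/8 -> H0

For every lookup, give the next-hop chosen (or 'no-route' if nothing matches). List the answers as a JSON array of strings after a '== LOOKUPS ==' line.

Process each operation:
  add 81.228.128.0/17 -> H3 at depth 17
  del 81.228.128.0/17 (clear depth 17)
  add 81.228.128.0/20 -> H2 at depth 20
  add 0.0.0.0/0 -> H1 at depth 0
  ? 81.228.128.191  path d0:H1→d1:-→d2:-→d3:-→d4:-→d5:-→d6:-→d7:-→d8:-→d9:-→d10:-→d11:-→d12:-→d13:-→d14:-→d15:-→d16:-→d17:-→d18:-→d19:-→d20:H2  best=H2
  add 103.0.0.0/8 -> H2 at depth 8
  del 81.228.128.0/20 (clear depth 20)
  del 103.0.0.0/8 (clear depth 8)
  ? 205.204.3.11  path d0:H1  best=H1
  add 0.0.0.0/1 -> H1 at depth 1
  add 81.228.142.0/24 -> H3 at depth 24
  add 81.228.142.76/30 -> H2 at depth 30
  add 103.252.240.0/20 -> H1 at depth 20
  ? 0.16.243.150  path d0:H1→d1:H1  best=H1
  add 103.240.0.0/12 -> H0 at depth 12
  add 81.228.142.76/30 -> H1 at depth 30
  ? 82.37.62.103  path d0:H1→d1:H1→d2:-→d3:-→d4:-→d5:-→d6:-  best=H1
  add 0.0.0.0/0 -> H2 at depth 0
  add 81.0.0.0/8 -> H0 at depth 8

== LOOKUPS ==
["H2","H1","H1","H1"]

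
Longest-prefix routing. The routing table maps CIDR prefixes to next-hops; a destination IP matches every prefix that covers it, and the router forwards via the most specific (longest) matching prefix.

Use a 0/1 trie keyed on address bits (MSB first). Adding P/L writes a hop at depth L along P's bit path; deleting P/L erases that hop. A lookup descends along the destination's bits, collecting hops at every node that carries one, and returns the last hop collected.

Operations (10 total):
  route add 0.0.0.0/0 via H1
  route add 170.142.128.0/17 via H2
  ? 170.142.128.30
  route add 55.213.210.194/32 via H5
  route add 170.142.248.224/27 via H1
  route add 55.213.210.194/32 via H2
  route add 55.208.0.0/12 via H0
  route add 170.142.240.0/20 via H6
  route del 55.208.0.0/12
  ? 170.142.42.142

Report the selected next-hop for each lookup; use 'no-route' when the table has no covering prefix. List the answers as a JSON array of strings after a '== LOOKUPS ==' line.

Trace:
  + 0.0.0.0/0 (H1) depth=0
  + 170.142.128.0/17 (H2) depth=17
  ? 170.142.128.30  path d0:H1→d1:-→d2:-→d3:-→d4:-→d5:-→d6:-→d7:-→d8:-→d9:-→d10:-→d11:-→d12:-→d13:-→d14:-→d15:-→d16:-→d17:H2  best=H2
  + 55.213.210.194/32 (H5) depth=32
  + 170.142.248.224/27 (H1) depth=27
  + 55.213.210.194/32 (H2) depth=32
  + 55.208.0.0/12 (H0) depth=12
  + 170.142.240.0/20 (H6) depth=20
  - 55.208.0.0/12 clear@12
  ? 170.142.42.142  path d0:H1→d1:-→d2:-→d3:-→d4:-→d5:-→d6:-→d7:-→d8:-→d9:-→d10:-→d11:-→d12:-→d13:-→d14:-→d15:-→d16:-  best=H1

== LOOKUPS ==
["H2","H1"]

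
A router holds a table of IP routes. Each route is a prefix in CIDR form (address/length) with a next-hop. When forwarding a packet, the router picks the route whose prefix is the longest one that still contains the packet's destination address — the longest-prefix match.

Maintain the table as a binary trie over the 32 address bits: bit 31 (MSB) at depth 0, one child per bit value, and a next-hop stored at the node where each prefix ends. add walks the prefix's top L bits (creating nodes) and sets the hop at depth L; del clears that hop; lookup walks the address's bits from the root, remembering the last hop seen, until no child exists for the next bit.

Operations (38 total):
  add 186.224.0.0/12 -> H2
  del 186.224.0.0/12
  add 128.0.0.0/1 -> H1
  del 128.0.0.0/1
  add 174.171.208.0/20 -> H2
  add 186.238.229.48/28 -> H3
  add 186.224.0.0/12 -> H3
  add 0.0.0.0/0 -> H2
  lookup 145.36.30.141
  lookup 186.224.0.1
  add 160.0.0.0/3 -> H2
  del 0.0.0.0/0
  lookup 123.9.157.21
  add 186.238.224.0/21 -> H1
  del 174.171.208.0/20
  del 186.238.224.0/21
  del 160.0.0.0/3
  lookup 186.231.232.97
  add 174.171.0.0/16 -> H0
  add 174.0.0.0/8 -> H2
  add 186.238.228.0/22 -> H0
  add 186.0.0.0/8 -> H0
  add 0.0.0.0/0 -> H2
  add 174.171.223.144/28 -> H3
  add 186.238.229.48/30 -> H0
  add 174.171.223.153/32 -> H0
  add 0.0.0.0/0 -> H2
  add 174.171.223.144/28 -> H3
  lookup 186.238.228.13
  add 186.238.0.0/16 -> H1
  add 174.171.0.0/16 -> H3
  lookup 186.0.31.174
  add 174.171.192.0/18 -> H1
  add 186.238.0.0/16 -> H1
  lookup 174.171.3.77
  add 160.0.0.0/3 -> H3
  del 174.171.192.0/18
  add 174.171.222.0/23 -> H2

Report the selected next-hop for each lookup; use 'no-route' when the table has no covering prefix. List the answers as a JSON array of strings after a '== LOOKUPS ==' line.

Process each operation:
  add 186.224.0.0/12 -> H2 at depth 12
  del 186.224.0.0/12 (clear depth 12)
  add 128.0.0.0/1 -> H1 at depth 1
  del 128.0.0.0/1 (clear depth 1)
  add 174.171.208.0/20 -> H2 at depth 20
  add 186.238.229.48/28 -> H3 at depth 28
  add 186.224.0.0/12 -> H3 at depth 12
  add 0.0.0.0/0 -> H2 at depth 0
  lookup 145.36.30.141: bits 10 walk d0:H2→d1:-→d2:- -> H2
  lookup 186.224.0.1: bits 101110101110 walk d0:H2→d1:-→d2:-→d3:-→d4:-→d5:-→d6:-→d7:-→d8:-→d9:-→d10:-→d11:-→d12:H3 -> H3
  add 160.0.0.0/3 -> H2 at depth 3
  del 0.0.0.0/0 (clear depth 0)
  lookup 123.9.157.21: bits ε walk d0:- -> no-route
  add 186.238.224.0/21 -> H1 at depth 21
  del 174.171.208.0/20 (clear depth 20)
  del 186.238.224.0/21 (clear depth 21)
  del 160.0.0.0/3 (clear depth 3)
  lookup 186.231.232.97: bits 101110101110 walk d0:-→d1:-→d2:-→d3:-→d4:-→d5:-→d6:-→d7:-→d8:-→d9:-→d10:-→d11:-→d12:H3 -> H3
  add 174.171.0.0/16 -> H0 at depth 16
  add 174.0.0.0/8 -> H2 at depth 8
  add 186.238.228.0/22 -> H0 at depth 22
  add 186.0.0.0/8 -> H0 at depth 8
  add 0.0.0.0/0 -> H2 at depth 0
  add 174.171.223.144/28 -> H3 at depth 28
  add 186.238.229.48/30 -> H0 at depth 30
  add 174.171.223.153/32 -> H0 at depth 32
  add 0.0.0.0/0 -> H2 at depth 0
  add 174.171.223.144/28 -> H3 at depth 28
  lookup 186.238.228.13: bits 10111010111011101110010 walk d0:H2→d1:-→d2:-→d3:-→d4:-→d5:-→d6:-→d7:-→d8:H0→d9:-→d10:-→d11:-→d12:H3→d13:-→d14:-→d15:-→d16:-→d17:-→d18:-→d19:-→d20:-→d21:-→d22:H0→d23:- -> H0
  add 186.238.0.0/16 -> H1 at depth 16
  add 174.171.0.0/16 -> H3 at depth 16
  lookup 186.0.31.174: bits 10111010 walk d0:H2→d1:-→d2:-→d3:-→d4:-→d5:-→d6:-→d7:-→d8:H0 -> H0
  add 174.171.192.0/18 -> H1 at depth 18
  add 186.238.0.0/16 -> H1 at depth 16
  lookup 174.171.3.77: bits 1010111010101011 walk d0:H2→d1:-→d2:-→d3:-→d4:-→d5:-→d6:-→d7:-→d8:H2→d9:-→d10:-→d11:-→d12:-→d13:-→d14:-→d15:-→d16:H3 -> H3
  add 160.0.0.0/3 -> H3 at depth 3
  del 174.171.192.0/18 (clear depth 18)
  add 174.171.222.0/23 -> H2 at depth 23

== LOOKUPS ==
["H2","H3","no-route","H3","H0","H0","H3"]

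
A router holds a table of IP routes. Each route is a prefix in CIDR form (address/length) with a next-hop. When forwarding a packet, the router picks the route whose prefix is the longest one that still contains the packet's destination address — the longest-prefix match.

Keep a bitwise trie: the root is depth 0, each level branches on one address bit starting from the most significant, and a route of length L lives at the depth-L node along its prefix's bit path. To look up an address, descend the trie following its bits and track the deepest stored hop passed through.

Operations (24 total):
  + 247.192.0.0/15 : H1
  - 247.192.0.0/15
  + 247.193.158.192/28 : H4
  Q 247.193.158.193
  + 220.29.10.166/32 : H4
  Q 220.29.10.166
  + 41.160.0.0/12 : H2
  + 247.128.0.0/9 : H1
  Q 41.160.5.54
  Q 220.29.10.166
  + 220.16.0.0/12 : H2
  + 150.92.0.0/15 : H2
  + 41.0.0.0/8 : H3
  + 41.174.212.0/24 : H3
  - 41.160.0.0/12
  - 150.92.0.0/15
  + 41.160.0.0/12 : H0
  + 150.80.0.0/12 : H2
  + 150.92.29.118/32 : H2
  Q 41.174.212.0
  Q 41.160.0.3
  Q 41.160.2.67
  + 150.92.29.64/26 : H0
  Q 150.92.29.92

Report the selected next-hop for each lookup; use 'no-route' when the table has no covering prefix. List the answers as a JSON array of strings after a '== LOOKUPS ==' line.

Process each operation:
  add 247.192.0.0/15 -> H1 at depth 15
  - 247.192.0.0/15 clear@15
  add 247.193.158.192/28 -> H4 at depth 28
  ? 247.193.158.193  path d0:-→d1:-→d2:-→d3:-→d4:-→d5:-→d6:-→d7:-→d8:-→d9:-→d10:-→d11:-→d12:-→d13:-→d14:-→d15:-→d16:-→d17:-→d18:-→d19:-→d20:-→d21:-→d22:-→d23:-→d24:-→d25:-→d26:-→d27:-→d28:H4  best=H4
  add 220.29.10.166/32 -> H4 at depth 32
  ? 220.29.10.166  path d0:-→d1:-→d2:-→d3:-→d4:-→d5:-→d6:-→d7:-→d8:-→d9:-→d10:-→d11:-→d12:-→d13:-→d14:-→d15:-→d16:-→d17:-→d18:-→d19:-→d20:-→d21:-→d22:-→d23:-→d24:-→d25:-→d26:-→d27:-→d28:-→d29:-→d30:-→d31:-→d32:H4  best=H4
  add 41.160.0.0/12 -> H2 at depth 12
  add 247.128.0.0/9 -> H1 at depth 9
  ? 41.160.5.54  path d0:-→d1:-→d2:-→d3:-→d4:-→d5:-→d6:-→d7:-→d8:-→d9:-→d10:-→d11:-→d12:H2  best=H2
  ? 220.29.10.166  path d0:-→d1:-→d2:-→d3:-→d4:-→d5:-→d6:-→d7:-→d8:-→d9:-→d10:-→d11:-→d12:-→d13:-→d14:-→d15:-→d16:-→d17:-→d18:-→d19:-→d20:-→d21:-→d22:-→d23:-→d24:-→d25:-→d26:-→d27:-→d28:-→d29:-→d30:-→d31:-→d32:H4  best=H4
  add 220.16.0.0/12 -> H2 at depth 12
  add 150.92.0.0/15 -> H2 at depth 15
  add 41.0.0.0/8 -> H3 at depth 8
  add 41.174.212.0/24 -> H3 at depth 24
  - 41.160.0.0/12 clear@12
  - 150.92.0.0/15 clear@15
  add 41.160.0.0/12 -> H0 at depth 12
  add 150.80.0.0/12 -> H2 at depth 12
  add 150.92.29.118/32 -> H2 at depth 32
  ? 41.174.212.0  path d0:-→d1:-→d2:-→d3:-→d4:-→d5:-→d6:-→d7:-→d8:H3→d9:-→d10:-→d11:-→d12:H0→d13:-→d14:-→d15:-→d16:-→d17:-→d18:-→d19:-→d20:-→d21:-→d22:-→d23:-→d24:H3  best=H3
  ? 41.160.0.3  path d0:-→d1:-→d2:-→d3:-→d4:-→d5:-→d6:-→d7:-→d8:H3→d9:-→d10:-→d11:-→d12:H0  best=H0
  ? 41.160.2.67  path d0:-→d1:-→d2:-→d3:-→d4:-→d5:-→d6:-→d7:-→d8:H3→d9:-→d10:-→d11:-→d12:H0  best=H0
  add 150.92.29.64/26 -> H0 at depth 26
  ? 150.92.29.92  path d0:-→d1:-→d2:-→d3:-→d4:-→d5:-→d6:-→d7:-→d8:-→d9:-→d10:-→d11:-→d12:H2→d13:-→d14:-→d15:-→d16:-→d17:-→d18:-→d19:-→d20:-→d21:-→d22:-→d23:-→d24:-→d25:-→d26:H0  best=H0

== LOOKUPS ==
["H4","H4","H2","H4","H3","H0","H0","H0"]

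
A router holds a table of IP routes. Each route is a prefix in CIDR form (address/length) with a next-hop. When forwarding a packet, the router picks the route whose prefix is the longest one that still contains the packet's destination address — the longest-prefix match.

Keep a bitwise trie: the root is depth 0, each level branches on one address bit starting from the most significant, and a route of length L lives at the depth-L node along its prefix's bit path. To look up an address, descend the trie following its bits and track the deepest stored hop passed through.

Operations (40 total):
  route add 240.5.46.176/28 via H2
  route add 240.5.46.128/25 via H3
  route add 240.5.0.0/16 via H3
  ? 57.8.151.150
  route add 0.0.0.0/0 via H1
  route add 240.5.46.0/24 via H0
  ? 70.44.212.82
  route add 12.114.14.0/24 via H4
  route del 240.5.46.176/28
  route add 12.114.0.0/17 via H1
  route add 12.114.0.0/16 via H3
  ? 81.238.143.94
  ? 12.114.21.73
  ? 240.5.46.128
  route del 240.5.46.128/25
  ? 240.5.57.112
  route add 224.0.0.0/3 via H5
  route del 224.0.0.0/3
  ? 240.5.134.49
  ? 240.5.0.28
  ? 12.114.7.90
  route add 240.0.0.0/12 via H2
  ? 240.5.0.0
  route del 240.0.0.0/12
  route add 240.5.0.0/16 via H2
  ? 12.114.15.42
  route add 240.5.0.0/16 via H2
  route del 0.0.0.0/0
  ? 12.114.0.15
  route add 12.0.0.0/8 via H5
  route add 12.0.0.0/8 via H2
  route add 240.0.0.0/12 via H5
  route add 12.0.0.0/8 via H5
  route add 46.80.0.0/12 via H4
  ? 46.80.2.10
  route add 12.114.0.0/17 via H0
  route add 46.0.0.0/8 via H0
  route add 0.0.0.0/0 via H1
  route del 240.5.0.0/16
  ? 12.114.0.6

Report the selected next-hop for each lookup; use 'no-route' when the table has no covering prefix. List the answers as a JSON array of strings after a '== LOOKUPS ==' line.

Apply in order:
  + 240.5.46.176/28 (H2) depth=28
  + 240.5.46.128/25 (H3) depth=25
  + 240.5.0.0/16 (H3) depth=16
  lookup 57.8.151.150: bits ε walk d0:- -> no-route
  + 0.0.0.0/0 (H1) depth=0
  + 240.5.46.0/24 (H0) depth=24
  lookup 70.44.212.82: bits ε walk d0:H1 -> H1
  + 12.114.14.0/24 (H4) depth=24
  del 240.5.46.176/28 (clear depth 28)
  + 12.114.0.0/17 (H1) depth=17
  + 12.114.0.0/16 (H3) depth=16
  lookup 81.238.143.94: bits 0 walk d0:H1→d1:- -> H1
  lookup 12.114.21.73: bits 0000110001110010000 walk d0:H1→d1:-→d2:-→d3:-→d4:-→d5:-→d6:-→d7:-→d8:-→d9:-→d10:-→d11:-→d12:-→d13:-→d14:-→d15:-→d16:H3→d17:H1→d18:-→d19:- -> H1
  lookup 240.5.46.128: bits 11110000000001010010111010 walk d0:H1→d1:-→d2:-→d3:-→d4:-→d5:-→d6:-→d7:-→d8:-→d9:-→d10:-→d11:-→d12:-→d13:-→d14:-→d15:-→d16:H3→d17:-→d18:-→d19:-→d20:-→d21:-→d22:-→d23:-→d24:H0→d25:H3→d26:- -> H3
  del 240.5.46.128/25 (clear depth 25)
  lookup 240.5.57.112: bits 1111000000000101001 walk d0:H1→d1:-→d2:-→d3:-→d4:-→d5:-→d6:-→d7:-→d8:-→d9:-→d10:-→d11:-→d12:-→d13:-→d14:-→d15:-→d16:H3→d17:-→d18:-→d19:- -> H3
  + 224.0.0.0/3 (H5) depth=3
  del 224.0.0.0/3 (clear depth 3)
  lookup 240.5.134.49: bits 1111000000000101 walk d0:H1→d1:-→d2:-→d3:-→d4:-→d5:-→d6:-→d7:-→d8:-→d9:-→d10:-→d11:-→d12:-→d13:-→d14:-→d15:-→d16:H3 -> H3
  lookup 240.5.0.28: bits 111100000000010100 walk d0:H1→d1:-→d2:-→d3:-→d4:-→d5:-→d6:-→d7:-→d8:-→d9:-→d10:-→d11:-→d12:-→d13:-→d14:-→d15:-→d16:H3→d17:-→d18:- -> H3
  lookup 12.114.7.90: bits 00001100011100100000 walk d0:H1→d1:-→d2:-→d3:-→d4:-→d5:-→d6:-→d7:-→d8:-→d9:-→d10:-→d11:-→d12:-→d13:-→d14:-→d15:-→d16:H3→d17:H1→d18:-→d19:-→d20:- -> H1
  + 240.0.0.0/12 (H2) depth=12
  lookup 240.5.0.0: bits 111100000000010100 walk d0:H1→d1:-→d2:-→d3:-→d4:-→d5:-→d6:-→d7:-→d8:-→d9:-→d10:-→d11:-→d12:H2→d13:-→d14:-→d15:-→d16:H3→d17:-→d18:- -> H3
  del 240.0.0.0/12 (clear depth 12)
  + 240.5.0.0/16 (H2) depth=16
  lookup 12.114.15.42: bits 00001100011100100000111 walk d0:H1→d1:-→d2:-→d3:-→d4:-→d5:-→d6:-→d7:-→d8:-→d9:-→d10:-→d11:-→d12:-→d13:-→d14:-→d15:-→d16:H3→d17:H1→d18:-→d19:-→d20:-→d21:-→d22:-→d23:- -> H1
  + 240.5.0.0/16 (H2) depth=16
  del 0.0.0.0/0 (clear depth 0)
  lookup 12.114.0.15: bits 00001100011100100000 walk d0:-→d1:-→d2:-→d3:-→d4:-→d5:-→d6:-→d7:-→d8:-→d9:-→d10:-→d11:-→d12:-→d13:-→d14:-→d15:-→d16:H3→d17:H1→d18:-→d19:-→d20:- -> H1
  + 12.0.0.0/8 (H5) depth=8
  + 12.0.0.0/8 (H2) depth=8
  + 240.0.0.0/12 (H5) depth=12
  + 12.0.0.0/8 (H5) depth=8
  + 46.80.0.0/12 (H4) depth=12
  lookup 46.80.2.10: bits 001011100101 walk d0:-→d1:-→d2:-→d3:-→d4:-→d5:-→d6:-→d7:-→d8:-→d9:-→d10:-→d11:-→d12:H4 -> H4
  + 12.114.0.0/17 (H0) depth=17
  + 46.0.0.0/8 (H0) depth=8
  + 0.0.0.0/0 (H1) depth=0
  del 240.5.0.0/16 (clear depth 16)
  lookup 12.114.0.6: bits 00001100011100100000 walk d0:H1→d1:-→d2:-→d3:-→d4:-→d5:-→d6:-→d7:-→d8:H5→d9:-→d10:-→d11:-→d12:-→d13:-→d14:-→d15:-→d16:H3→d17:H0→d18:-→d19:-→d20:- -> H0

== LOOKUPS ==
["no-route","H1","H1","H1","H3","H3","H3","H3","H1","H3","H1","H1","H4","H0"]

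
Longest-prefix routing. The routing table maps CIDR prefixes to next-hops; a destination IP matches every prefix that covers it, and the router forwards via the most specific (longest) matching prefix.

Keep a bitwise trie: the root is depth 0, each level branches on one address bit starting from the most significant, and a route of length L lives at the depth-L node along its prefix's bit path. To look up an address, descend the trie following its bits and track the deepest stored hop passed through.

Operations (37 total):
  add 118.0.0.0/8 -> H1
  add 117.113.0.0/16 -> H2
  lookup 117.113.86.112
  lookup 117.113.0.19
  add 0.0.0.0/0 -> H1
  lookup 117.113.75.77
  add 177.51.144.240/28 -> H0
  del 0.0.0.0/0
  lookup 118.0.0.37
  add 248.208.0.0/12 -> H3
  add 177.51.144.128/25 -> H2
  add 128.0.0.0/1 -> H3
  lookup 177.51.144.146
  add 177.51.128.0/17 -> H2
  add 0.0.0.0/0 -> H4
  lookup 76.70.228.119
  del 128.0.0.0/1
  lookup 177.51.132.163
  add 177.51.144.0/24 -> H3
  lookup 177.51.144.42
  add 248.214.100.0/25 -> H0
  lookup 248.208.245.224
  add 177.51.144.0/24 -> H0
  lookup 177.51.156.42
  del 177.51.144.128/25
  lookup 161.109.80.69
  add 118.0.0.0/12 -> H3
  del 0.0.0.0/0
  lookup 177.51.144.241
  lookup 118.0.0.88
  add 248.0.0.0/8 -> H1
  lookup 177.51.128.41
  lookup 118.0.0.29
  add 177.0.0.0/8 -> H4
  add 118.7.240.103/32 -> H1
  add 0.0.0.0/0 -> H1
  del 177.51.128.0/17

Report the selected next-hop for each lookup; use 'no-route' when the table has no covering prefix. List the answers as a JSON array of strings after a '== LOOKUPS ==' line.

Process each operation:
  + 118.0.0.0/8 (H1) depth=8
  + 117.113.0.0/16 (H2) depth=16
  lookup 117.113.86.112: bits 0111010101110001 walk d0:-→d1:-→d2:-→d3:-→d4:-→d5:-→d6:-→d7:-→d8:-→d9:-→d10:-→d11:-→d12:-→d13:-→d14:-→d15:-→d16:H2 -> H2
  lookup 117.113.0.19: bits 0111010101110001 walk d0:-→d1:-→d2:-→d3:-→d4:-→d5:-→d6:-→d7:-→d8:-→d9:-→d10:-→d11:-→d12:-→d13:-→d14:-→d15:-→d16:H2 -> H2
  + 0.0.0.0/0 (H1) depth=0
  lookup 117.113.75.77: bits 0111010101110001 walk d0:H1→d1:-→d2:-→d3:-→d4:-→d5:-→d6:-→d7:-→d8:-→d9:-→d10:-→d11:-→d12:-→d13:-→d14:-→d15:-→d16:H2 -> H2
  + 177.51.144.240/28 (H0) depth=28
  - 0.0.0.0/0 clear@0
  lookup 118.0.0.37: bits 01110110 walk d0:-→d1:-→d2:-→d3:-→d4:-→d5:-→d6:-→d7:-→d8:H1 -> H1
  + 248.208.0.0/12 (H3) depth=12
  + 177.51.144.128/25 (H2) depth=25
  + 128.0.0.0/1 (H3) depth=1
  lookup 177.51.144.146: bits 1011000100110011100100001 walk d0:-→d1:H3→d2:-→d3:-→d4:-→d5:-→d6:-→d7:-→d8:-→d9:-→d10:-→d11:-→d12:-→d13:-→d14:-→d15:-→d16:-→d17:-→d18:-→d19:-→d20:-→d21:-→d22:-→d23:-→d24:-→d25:H2 -> H2
  + 177.51.128.0/17 (H2) depth=17
  + 0.0.0.0/0 (H4) depth=0
  lookup 76.70.228.119: bits 01 walk d0:H4→d1:-→d2:- -> H4
  - 128.0.0.0/1 clear@1
  lookup 177.51.132.163: bits 1011000100110011100 walk d0:H4→d1:-→d2:-→d3:-→d4:-→d5:-→d6:-→d7:-→d8:-→d9:-→d10:-→d11:-→d12:-→d13:-→d14:-→d15:-→d16:-→d17:H2→d18:-→d19:- -> H2
  + 177.51.144.0/24 (H3) depth=24
  lookup 177.51.144.42: bits 101100010011001110010000 walk d0:H4→d1:-→d2:-→d3:-→d4:-→d5:-→d6:-→d7:-→d8:-→d9:-→d10:-→d11:-→d12:-→d13:-→d14:-→d15:-→d16:-→d17:H2→d18:-→d19:-→d20:-→d21:-→d22:-→d23:-→d24:H3 -> H3
  + 248.214.100.0/25 (H0) depth=25
  lookup 248.208.245.224: bits 1111100011010 walk d0:H4→d1:-→d2:-→d3:-→d4:-→d5:-→d6:-→d7:-→d8:-→d9:-→d10:-→d11:-→d12:H3→d13:- -> H3
  + 177.51.144.0/24 (H0) depth=24
  lookup 177.51.156.42: bits 10110001001100111001 walk d0:H4→d1:-→d2:-→d3:-→d4:-→d5:-→d6:-→d7:-→d8:-→d9:-→d10:-→d11:-→d12:-→d13:-→d14:-→d15:-→d16:-→d17:H2→d18:-→d19:-→d20:- -> H2
  - 177.51.144.128/25 clear@25
  lookup 161.109.80.69: bits 101 walk d0:H4→d1:-→d2:-→d3:- -> H4
  + 118.0.0.0/12 (H3) depth=12
  - 0.0.0.0/0 clear@0
  lookup 177.51.144.241: bits 1011000100110011100100001111 walk d0:-→d1:-→d2:-→d3:-→d4:-→d5:-→d6:-→d7:-→d8:-→d9:-→d10:-→d11:-→d12:-→d13:-→d14:-→d15:-→d16:-→d17:H2→d18:-→d19:-→d20:-→d21:-→d22:-→d23:-→d24:H0→d25:-→d26:-→d27:-→d28:H0 -> H0
  lookup 118.0.0.88: bits 011101100000 walk d0:-→d1:-→d2:-→d3:-→d4:-→d5:-→d6:-→d7:-→d8:H1→d9:-→d10:-→d11:-→d12:H3 -> H3
  + 248.0.0.0/8 (H1) depth=8
  lookup 177.51.128.41: bits 1011000100110011100 walk d0:-→d1:-→d2:-→d3:-→d4:-→d5:-→d6:-→d7:-→d8:-→d9:-→d10:-→d11:-→d12:-→d13:-→d14:-→d15:-→d16:-→d17:H2→d18:-→d19:- -> H2
  lookup 118.0.0.29: bits 011101100000 walk d0:-→d1:-→d2:-→d3:-→d4:-→d5:-→d6:-→d7:-→d8:H1→d9:-→d10:-→d11:-→d12:H3 -> H3
  + 177.0.0.0/8 (H4) depth=8
  + 118.7.240.103/32 (H1) depth=32
  + 0.0.0.0/0 (H1) depth=0
  - 177.51.128.0/17 clear@17

== LOOKUPS ==
["H2","H2","H2","H1","H2","H4","H2","H3","H3","H2","H4","H0","H3","H2","H3"]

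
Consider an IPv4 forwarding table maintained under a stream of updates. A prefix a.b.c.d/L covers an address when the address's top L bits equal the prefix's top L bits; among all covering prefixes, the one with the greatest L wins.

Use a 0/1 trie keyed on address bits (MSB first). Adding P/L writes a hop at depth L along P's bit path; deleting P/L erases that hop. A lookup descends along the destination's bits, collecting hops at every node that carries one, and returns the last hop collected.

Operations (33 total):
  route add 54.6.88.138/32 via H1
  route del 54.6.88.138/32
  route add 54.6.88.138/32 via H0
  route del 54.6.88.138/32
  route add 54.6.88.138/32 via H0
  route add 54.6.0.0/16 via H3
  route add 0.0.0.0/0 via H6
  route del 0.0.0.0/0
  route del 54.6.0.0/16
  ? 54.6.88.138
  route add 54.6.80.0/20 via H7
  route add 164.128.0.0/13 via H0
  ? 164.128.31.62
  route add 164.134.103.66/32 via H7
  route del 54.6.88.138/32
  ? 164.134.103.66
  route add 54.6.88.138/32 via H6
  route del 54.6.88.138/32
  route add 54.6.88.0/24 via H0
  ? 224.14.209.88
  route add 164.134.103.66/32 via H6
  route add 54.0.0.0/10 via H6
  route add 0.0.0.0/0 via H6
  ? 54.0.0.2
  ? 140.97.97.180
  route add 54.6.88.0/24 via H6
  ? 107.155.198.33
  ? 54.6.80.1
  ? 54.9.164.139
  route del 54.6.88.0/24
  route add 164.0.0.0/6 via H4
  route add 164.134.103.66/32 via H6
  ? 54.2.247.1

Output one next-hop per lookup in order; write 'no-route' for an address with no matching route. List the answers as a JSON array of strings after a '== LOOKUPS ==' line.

Trace:
  add 54.6.88.138/32 -> H1 at depth 32
  del 54.6.88.138/32 (clear depth 32)
  add 54.6.88.138/32 -> H0 at depth 32
  del 54.6.88.138/32 (clear depth 32)
  add 54.6.88.138/32 -> H0 at depth 32
  add 54.6.0.0/16 -> H3 at depth 16
  add 0.0.0.0/0 -> H6 at depth 0
  del 0.0.0.0/0 (clear depth 0)
  del 54.6.0.0/16 (clear depth 16)
  lookup 54.6.88.138: bits 00110110000001100101100010001010 walk d0:-→d1:-→d2:-→d3:-→d4:-→d5:-→d6:-→d7:-→d8:-→d9:-→d10:-→d11:-→d12:-→d13:-→d14:-→d15:-→d16:-→d17:-→d18:-→d19:-→d20:-→d21:-→d22:-→d23:-→d24:-→d25:-→d26:-→d27:-→d28:-→d29:-→d30:-→d31:-→d32:H0 -> H0
  add 54.6.80.0/20 -> H7 at depth 20
  add 164.128.0.0/13 -> H0 at depth 13
  lookup 164.128.31.62: bits 1010010010000 walk d0:-→d1:-→d2:-→d3:-→d4:-→d5:-→d6:-→d7:-→d8:-→d9:-→d10:-→d11:-→d12:-→d13:H0 -> H0
  add 164.134.103.66/32 -> H7 at depth 32
  del 54.6.88.138/32 (clear depth 32)
  lookup 164.134.103.66: bits 10100100100001100110011101000010 walk d0:-→d1:-→d2:-→d3:-→d4:-→d5:-→d6:-→d7:-→d8:-→d9:-→d10:-→d11:-→d12:-→d13:H0→d14:-→d15:-→d16:-→d17:-→d18:-→d19:-→d20:-→d21:-→d22:-→d23:-→d24:-→d25:-→d26:-→d27:-→d28:-→d29:-→d30:-→d31:-→d32:H7 -> H7
  add 54.6.88.138/32 -> H6 at depth 32
  del 54.6.88.138/32 (clear depth 32)
  add 54.6.88.0/24 -> H0 at depth 24
  lookup 224.14.209.88: bits 1 walk d0:-→d1:- -> no-route
  add 164.134.103.66/32 -> H6 at depth 32
  add 54.0.0.0/10 -> H6 at depth 10
  add 0.0.0.0/0 -> H6 at depth 0
  lookup 54.0.0.2: bits 0011011000000 walk d0:H6→d1:-→d2:-→d3:-→d4:-→d5:-→d6:-→d7:-→d8:-→d9:-→d10:H6→d11:-→d12:-→d13:- -> H6
  lookup 140.97.97.180: bits 10 walk d0:H6→d1:-→d2:- -> H6
  add 54.6.88.0/24 -> H6 at depth 24
  lookup 107.155.198.33: bits 0 walk d0:H6→d1:- -> H6
  lookup 54.6.80.1: bits 00110110000001100101 walk d0:H6→d1:-→d2:-→d3:-→d4:-→d5:-→d6:-→d7:-→d8:-→d9:-→d10:H6→d11:-→d12:-→d13:-→d14:-→d15:-→d16:-→d17:-→d18:-→d19:-→d20:H7 -> H7
  lookup 54.9.164.139: bits 001101100000 walk d0:H6→d1:-→d2:-→d3:-→d4:-→d5:-→d6:-→d7:-→d8:-→d9:-→d10:H6→d11:-→d12:- -> H6
  del 54.6.88.0/24 (clear depth 24)
  add 164.0.0.0/6 -> H4 at depth 6
  add 164.134.103.66/32 -> H6 at depth 32
  lookup 54.2.247.1: bits 0011011000000 walk d0:H6→d1:-→d2:-→d3:-→d4:-→d5:-→d6:-→d7:-→d8:-→d9:-→d10:H6→d11:-→d12:-→d13:- -> H6

== LOOKUPS ==
["H0","H0","H7","no-route","H6","H6","H6","H7","H6","H6"]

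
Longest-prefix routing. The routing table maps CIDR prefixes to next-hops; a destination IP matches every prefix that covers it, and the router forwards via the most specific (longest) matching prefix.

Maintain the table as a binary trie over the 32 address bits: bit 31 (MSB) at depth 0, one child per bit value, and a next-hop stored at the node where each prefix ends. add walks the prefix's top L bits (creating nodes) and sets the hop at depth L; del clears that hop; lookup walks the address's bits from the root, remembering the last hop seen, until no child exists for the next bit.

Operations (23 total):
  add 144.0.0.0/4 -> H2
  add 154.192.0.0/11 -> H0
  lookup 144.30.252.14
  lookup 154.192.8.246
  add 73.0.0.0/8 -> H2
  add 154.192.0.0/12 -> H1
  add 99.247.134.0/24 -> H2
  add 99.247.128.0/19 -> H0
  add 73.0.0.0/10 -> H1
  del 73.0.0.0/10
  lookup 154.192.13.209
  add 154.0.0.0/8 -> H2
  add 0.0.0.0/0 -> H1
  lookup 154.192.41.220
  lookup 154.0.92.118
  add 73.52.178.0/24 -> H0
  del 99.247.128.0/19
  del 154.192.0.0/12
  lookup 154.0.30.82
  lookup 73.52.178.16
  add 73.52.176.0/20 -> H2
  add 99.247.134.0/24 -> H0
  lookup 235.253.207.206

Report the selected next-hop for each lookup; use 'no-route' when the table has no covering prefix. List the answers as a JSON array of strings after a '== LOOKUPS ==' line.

Process each operation:
  add 144.0.0.0/4 -> H2 at depth 4
  add 154.192.0.0/11 -> H0 at depth 11
  lookup 144.30.252.14: bits 1001 walk d0:-→d1:-→d2:-→d3:-→d4:H2 -> H2
  lookup 154.192.8.246: bits 10011010110 walk d0:-→d1:-→d2:-→d3:-→d4:H2→d5:-→d6:-→d7:-→d8:-→d9:-→d10:-→d11:H0 -> H0
  add 73.0.0.0/8 -> H2 at depth 8
  add 154.192.0.0/12 -> H1 at depth 12
  add 99.247.134.0/24 -> H2 at depth 24
  add 99.247.128.0/19 -> H0 at depth 19
  add 73.0.0.0/10 -> H1 at depth 10
  del 73.0.0.0/10 (clear depth 10)
  lookup 154.192.13.209: bits 100110101100 walk d0:-→d1:-→d2:-→d3:-→d4:H2→d5:-→d6:-→d7:-→d8:-→d9:-→d10:-→d11:H0→d12:H1 -> H1
  add 154.0.0.0/8 -> H2 at depth 8
  add 0.0.0.0/0 -> H1 at depth 0
  lookup 154.192.41.220: bits 100110101100 walk d0:H1→d1:-→d2:-→d3:-→d4:H2→d5:-→d6:-→d7:-→d8:H2→d9:-→d10:-→d11:H0→d12:H1 -> H1
  lookup 154.0.92.118: bits 10011010 walk d0:H1→d1:-→d2:-→d3:-→d4:H2→d5:-→d6:-→d7:-→d8:H2 -> H2
  add 73.52.178.0/24 -> H0 at depth 24
  del 99.247.128.0/19 (clear depth 19)
  del 154.192.0.0/12 (clear depth 12)
  lookup 154.0.30.82: bits 10011010 walk d0:H1→d1:-→d2:-→d3:-→d4:H2→d5:-→d6:-→d7:-→d8:H2 -> H2
  lookup 73.52.178.16: bits 010010010011010010110010 walk d0:H1→d1:-→d2:-→d3:-→d4:-→d5:-→d6:-→d7:-→d8:H2→d9:-→d10:-→d11:-→d12:-→d13:-→d14:-→d15:-→d16:-→d17:-→d18:-→d19:-→d20:-→d21:-→d22:-→d23:-→d24:H0 -> H0
  add 73.52.176.0/20 -> H2 at depth 20
  add 99.247.134.0/24 -> H0 at depth 24
  lookup 235.253.207.206: bits 1 walk d0:H1→d1:- -> H1

== LOOKUPS ==
["H2","H0","H1","H1","H2","H2","H0","H1"]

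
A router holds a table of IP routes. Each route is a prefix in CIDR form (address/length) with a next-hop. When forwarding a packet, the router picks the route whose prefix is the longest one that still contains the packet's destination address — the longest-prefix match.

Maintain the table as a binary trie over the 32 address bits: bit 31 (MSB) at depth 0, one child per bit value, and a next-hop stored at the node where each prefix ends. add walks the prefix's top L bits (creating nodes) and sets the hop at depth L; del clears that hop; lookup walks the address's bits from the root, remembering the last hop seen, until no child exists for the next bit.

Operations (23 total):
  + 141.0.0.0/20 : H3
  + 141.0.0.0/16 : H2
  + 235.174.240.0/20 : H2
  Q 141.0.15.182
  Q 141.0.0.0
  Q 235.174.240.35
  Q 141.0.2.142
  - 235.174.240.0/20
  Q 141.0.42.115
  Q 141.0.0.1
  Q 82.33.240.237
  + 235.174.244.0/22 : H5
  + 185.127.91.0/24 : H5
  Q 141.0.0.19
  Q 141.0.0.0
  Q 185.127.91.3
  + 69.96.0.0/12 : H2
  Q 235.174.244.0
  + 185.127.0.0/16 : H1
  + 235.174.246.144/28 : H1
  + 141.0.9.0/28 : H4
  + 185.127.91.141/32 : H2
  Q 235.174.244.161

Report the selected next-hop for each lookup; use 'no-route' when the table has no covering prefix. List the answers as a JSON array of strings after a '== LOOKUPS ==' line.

Trace:
  + 141.0.0.0/20 (H3) depth=20
  + 141.0.0.0/16 (H2) depth=16
  + 235.174.240.0/20 (H2) depth=20
  ? 141.0.15.182  path d0:-→d1:-→d2:-→d3:-→d4:-→d5:-→d6:-→d7:-→d8:-→d9:-→d10:-→d11:-→d12:-→d13:-→d14:-→d15:-→d16:H2→d17:-→d18:-→d19:-→d20:H3  best=H3
  ? 141.0.0.0  path d0:-→d1:-→d2:-→d3:-→d4:-→d5:-→d6:-→d7:-→d8:-→d9:-→d10:-→d11:-→d12:-→d13:-→d14:-→d15:-→d16:H2→d17:-→d18:-→d19:-→d20:H3  best=H3
  ? 235.174.240.35  path d0:-→d1:-→d2:-→d3:-→d4:-→d5:-→d6:-→d7:-→d8:-→d9:-→d10:-→d11:-→d12:-→d13:-→d14:-→d15:-→d16:-→d17:-→d18:-→d19:-→d20:H2  best=H2
  ? 141.0.2.142  path d0:-→d1:-→d2:-→d3:-→d4:-→d5:-→d6:-→d7:-→d8:-→d9:-→d10:-→d11:-→d12:-→d13:-→d14:-→d15:-→d16:H2→d17:-→d18:-→d19:-→d20:H3  best=H3
  del 235.174.240.0/20 (clear depth 20)
  ? 141.0.42.115  path d0:-→d1:-→d2:-→d3:-→d4:-→d5:-→d6:-→d7:-→d8:-→d9:-→d10:-→d11:-→d12:-→d13:-→d14:-→d15:-→d16:H2→d17:-→d18:-  best=H2
  ? 141.0.0.1  path d0:-→d1:-→d2:-→d3:-→d4:-→d5:-→d6:-→d7:-→d8:-→d9:-→d10:-→d11:-→d12:-→d13:-→d14:-→d15:-→d16:H2→d17:-→d18:-→d19:-→d20:H3  best=H3
  ? 82.33.240.237  path d0:-  best=no-route
  + 235.174.244.0/22 (H5) depth=22
  + 185.127.91.0/24 (H5) depth=24
  ? 141.0.0.19  path d0:-→d1:-→d2:-→d3:-→d4:-→d5:-→d6:-→d7:-→d8:-→d9:-→d10:-→d11:-→d12:-→d13:-→d14:-→d15:-→d16:H2→d17:-→d18:-→d19:-→d20:H3  best=H3
  ? 141.0.0.0  path d0:-→d1:-→d2:-→d3:-→d4:-→d5:-→d6:-→d7:-→d8:-→d9:-→d10:-→d11:-→d12:-→d13:-→d14:-→d15:-→d16:H2→d17:-→d18:-→d19:-→d20:H3  best=H3
  ? 185.127.91.3  path d0:-→d1:-→d2:-→d3:-→d4:-→d5:-→d6:-→d7:-→d8:-→d9:-→d10:-→d11:-→d12:-→d13:-→d14:-→d15:-→d16:-→d17:-→d18:-→d19:-→d20:-→d21:-→d22:-→d23:-→d24:H5  best=H5
  + 69.96.0.0/12 (H2) depth=12
  ? 235.174.244.0  path d0:-→d1:-→d2:-→d3:-→d4:-→d5:-→d6:-→d7:-→d8:-→d9:-→d10:-→d11:-→d12:-→d13:-→d14:-→d15:-→d16:-→d17:-→d18:-→d19:-→d20:-→d21:-→d22:H5  best=H5
  + 185.127.0.0/16 (H1) depth=16
  + 235.174.246.144/28 (H1) depth=28
  + 141.0.9.0/28 (H4) depth=28
  + 185.127.91.141/32 (H2) depth=32
  ? 235.174.244.161  path d0:-→d1:-→d2:-→d3:-→d4:-→d5:-→d6:-→d7:-→d8:-→d9:-→d10:-→d11:-→d12:-→d13:-→d14:-→d15:-→d16:-→d17:-→d18:-→d19:-→d20:-→d21:-→d22:H5  best=H5

== LOOKUPS ==
["H3","H3","H2","H3","H2","H3","no-route","H3","H3","H5","H5","H5"]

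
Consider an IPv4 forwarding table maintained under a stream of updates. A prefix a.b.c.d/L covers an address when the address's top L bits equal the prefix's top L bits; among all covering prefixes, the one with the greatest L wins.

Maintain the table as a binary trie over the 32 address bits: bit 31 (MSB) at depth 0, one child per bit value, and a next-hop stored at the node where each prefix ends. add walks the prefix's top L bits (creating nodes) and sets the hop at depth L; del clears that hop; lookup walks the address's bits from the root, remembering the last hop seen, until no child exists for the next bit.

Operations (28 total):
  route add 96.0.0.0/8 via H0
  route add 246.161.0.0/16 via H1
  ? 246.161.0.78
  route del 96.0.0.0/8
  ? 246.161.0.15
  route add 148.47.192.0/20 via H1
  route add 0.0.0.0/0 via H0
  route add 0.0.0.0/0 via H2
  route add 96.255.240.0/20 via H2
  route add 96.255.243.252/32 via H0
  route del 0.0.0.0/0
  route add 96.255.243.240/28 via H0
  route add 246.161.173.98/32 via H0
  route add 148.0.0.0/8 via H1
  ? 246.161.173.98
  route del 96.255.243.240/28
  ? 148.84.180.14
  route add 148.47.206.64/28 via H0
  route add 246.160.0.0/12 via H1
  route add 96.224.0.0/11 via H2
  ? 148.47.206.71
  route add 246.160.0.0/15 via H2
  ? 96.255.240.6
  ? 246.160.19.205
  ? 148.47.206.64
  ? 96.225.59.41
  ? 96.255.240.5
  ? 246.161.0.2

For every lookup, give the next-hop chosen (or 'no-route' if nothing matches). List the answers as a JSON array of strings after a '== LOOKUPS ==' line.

Apply in order:
  + 96.0.0.0/8 (H0) depth=8
  + 246.161.0.0/16 (H1) depth=16
  Q 246.161.0.78: descend 1111011010100001 ; hops seen [H1] ; pick H1
  del 96.0.0.0/8 (clear depth 8)
  Q 246.161.0.15: descend 1111011010100001 ; hops seen [H1] ; pick H1
  + 148.47.192.0/20 (H1) depth=20
  + 0.0.0.0/0 (H0) depth=0
  + 0.0.0.0/0 (H2) depth=0
  + 96.255.240.0/20 (H2) depth=20
  + 96.255.243.252/32 (H0) depth=32
  del 0.0.0.0/0 (clear depth 0)
  + 96.255.243.240/28 (H0) depth=28
  + 246.161.173.98/32 (H0) depth=32
  + 148.0.0.0/8 (H1) depth=8
  Q 246.161.173.98: descend 11110110101000011010110101100010 ; hops seen [H1,H0] ; pick H0
  del 96.255.243.240/28 (clear depth 28)
  Q 148.84.180.14: descend 100101000 ; hops seen [H1] ; pick H1
  + 148.47.206.64/28 (H0) depth=28
  + 246.160.0.0/12 (H1) depth=12
  + 96.224.0.0/11 (H2) depth=11
  Q 148.47.206.71: descend 1001010000101111110011100100 ; hops seen [H1,H1,H0] ; pick H0
  + 246.160.0.0/15 (H2) depth=15
  Q 96.255.240.6: descend 0110000011111111111100 ; hops seen [H2,H2] ; pick H2
  Q 246.160.19.205: descend 111101101010000 ; hops seen [H1,H2] ; pick H2
  Q 148.47.206.64: descend 1001010000101111110011100100 ; hops seen [H1,H1,H0] ; pick H0
  Q 96.225.59.41: descend 01100000111 ; hops seen [H2] ; pick H2
  Q 96.255.240.5: descend 0110000011111111111100 ; hops seen [H2,H2] ; pick H2
  Q 246.161.0.2: descend 1111011010100001 ; hops seen [H1,H2,H1] ; pick H1

== LOOKUPS ==
["H1","H1","H0","H1","H0","H2","H2","H0","H2","H2","H1"]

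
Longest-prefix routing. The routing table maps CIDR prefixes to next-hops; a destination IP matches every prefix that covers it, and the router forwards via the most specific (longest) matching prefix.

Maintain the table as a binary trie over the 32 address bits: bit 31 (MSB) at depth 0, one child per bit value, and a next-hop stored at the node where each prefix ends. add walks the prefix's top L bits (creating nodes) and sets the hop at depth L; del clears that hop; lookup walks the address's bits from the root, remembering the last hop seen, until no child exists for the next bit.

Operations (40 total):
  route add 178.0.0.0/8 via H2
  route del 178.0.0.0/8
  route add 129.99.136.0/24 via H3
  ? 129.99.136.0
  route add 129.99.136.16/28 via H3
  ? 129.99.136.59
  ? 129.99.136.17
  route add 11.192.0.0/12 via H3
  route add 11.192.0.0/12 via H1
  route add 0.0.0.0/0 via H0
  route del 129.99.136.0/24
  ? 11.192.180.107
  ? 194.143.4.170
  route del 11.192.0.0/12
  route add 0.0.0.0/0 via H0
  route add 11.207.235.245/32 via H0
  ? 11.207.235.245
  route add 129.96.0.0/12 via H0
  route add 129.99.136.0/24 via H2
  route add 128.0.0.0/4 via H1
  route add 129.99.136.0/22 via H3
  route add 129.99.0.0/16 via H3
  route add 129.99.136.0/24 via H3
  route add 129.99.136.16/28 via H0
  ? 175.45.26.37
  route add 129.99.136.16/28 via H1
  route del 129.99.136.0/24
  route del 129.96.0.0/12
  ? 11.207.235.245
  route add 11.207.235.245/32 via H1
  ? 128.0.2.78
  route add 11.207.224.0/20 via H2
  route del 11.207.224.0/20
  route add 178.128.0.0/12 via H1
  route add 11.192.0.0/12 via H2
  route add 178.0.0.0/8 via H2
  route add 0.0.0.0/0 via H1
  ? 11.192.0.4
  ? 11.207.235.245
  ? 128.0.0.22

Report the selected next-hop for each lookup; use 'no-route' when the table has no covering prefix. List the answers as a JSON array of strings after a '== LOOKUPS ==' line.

Process each operation:
  add 178.0.0.0/8 -> H2 at depth 8
  - 178.0.0.0/8 clear@8
  add 129.99.136.0/24 -> H3 at depth 24
  ? 129.99.136.0  path d0:-→d1:-→d2:-→d3:-→d4:-→d5:-→d6:-→d7:-→d8:-→d9:-→d10:-→d11:-→d12:-→d13:-→d14:-→d15:-→d16:-→d17:-→d18:-→d19:-→d20:-→d21:-→d22:-→d23:-→d24:H3  best=H3
  add 129.99.136.16/28 -> H3 at depth 28
  ? 129.99.136.59  path d0:-→d1:-→d2:-→d3:-→d4:-→d5:-→d6:-→d7:-→d8:-→d9:-→d10:-→d11:-→d12:-→d13:-→d14:-→d15:-→d16:-→d17:-→d18:-→d19:-→d20:-→d21:-→d22:-→d23:-→d24:H3→d25:-→d26:-  best=H3
  ? 129.99.136.17  path d0:-→d1:-→d2:-→d3:-→d4:-→d5:-→d6:-→d7:-→d8:-→d9:-→d10:-→d11:-→d12:-→d13:-→d14:-→d15:-→d16:-→d17:-→d18:-→d19:-→d20:-→d21:-→d22:-→d23:-→d24:H3→d25:-→d26:-→d27:-→d28:H3  best=H3
  add 11.192.0.0/12 -> H3 at depth 12
  add 11.192.0.0/12 -> H1 at depth 12
  add 0.0.0.0/0 -> H0 at depth 0
  - 129.99.136.0/24 clear@24
  ? 11.192.180.107  path d0:H0→d1:-→d2:-→d3:-→d4:-→d5:-→d6:-→d7:-→d8:-→d9:-→d10:-→d11:-→d12:H1  best=H1
  ? 194.143.4.170  path d0:H0→d1:-  best=H0
  - 11.192.0.0/12 clear@12
  add 0.0.0.0/0 -> H0 at depth 0
  add 11.207.235.245/32 -> H0 at depth 32
  ? 11.207.235.245  path d0:H0→d1:-→d2:-→d3:-→d4:-→d5:-→d6:-→d7:-→d8:-→d9:-→d10:-→d11:-→d12:-→d13:-→d14:-→d15:-→d16:-→d17:-→d18:-→d19:-→d20:-→d21:-→d22:-→d23:-→d24:-→d25:-→d26:-→d27:-→d28:-→d29:-→d30:-→d31:-→d32:H0  best=H0
  add 129.96.0.0/12 -> H0 at depth 12
  add 129.99.136.0/24 -> H2 at depth 24
  add 128.0.0.0/4 -> H1 at depth 4
  add 129.99.136.0/22 -> H3 at depth 22
  add 129.99.0.0/16 -> H3 at depth 16
  add 129.99.136.0/24 -> H3 at depth 24
  add 129.99.136.16/28 -> H0 at depth 28
  ? 175.45.26.37  path d0:H0→d1:-→d2:-→d3:-  best=H0
  add 129.99.136.16/28 -> H1 at depth 28
  - 129.99.136.0/24 clear@24
  - 129.96.0.0/12 clear@12
  ? 11.207.235.245  path d0:H0→d1:-→d2:-→d3:-→d4:-→d5:-→d6:-→d7:-→d8:-→d9:-→d10:-→d11:-→d12:-→d13:-→d14:-→d15:-→d16:-→d17:-→d18:-→d19:-→d20:-→d21:-→d22:-→d23:-→d24:-→d25:-→d26:-→d27:-→d28:-→d29:-→d30:-→d31:-→d32:H0  best=H0
  add 11.207.235.245/32 -> H1 at depth 32
  ? 128.0.2.78  path d0:H0→d1:-→d2:-→d3:-→d4:H1→d5:-→d6:-→d7:-  best=H1
  add 11.207.224.0/20 -> H2 at depth 20
  - 11.207.224.0/20 clear@20
  add 178.128.0.0/12 -> H1 at depth 12
  add 11.192.0.0/12 -> H2 at depth 12
  add 178.0.0.0/8 -> H2 at depth 8
  add 0.0.0.0/0 -> H1 at depth 0
  ? 11.192.0.4  path d0:H1→d1:-→d2:-→d3:-→d4:-→d5:-→d6:-→d7:-→d8:-→d9:-→d10:-→d11:-→d12:H2  best=H2
  ? 11.207.235.245  path d0:H1→d1:-→d2:-→d3:-→d4:-→d5:-→d6:-→d7:-→d8:-→d9:-→d10:-→d11:-→d12:H2→d13:-→d14:-→d15:-→d16:-→d17:-→d18:-→d19:-→d20:-→d21:-→d22:-→d23:-→d24:-→d25:-→d26:-→d27:-→d28:-→d29:-→d30:-→d31:-→d32:H1  best=H1
  ? 128.0.0.22  path d0:H1→d1:-→d2:-→d3:-→d4:H1→d5:-→d6:-→d7:-  best=H1

== LOOKUPS ==
["H3","H3","H3","H1","H0","H0","H0","H0","H1","H2","H1","H1"]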